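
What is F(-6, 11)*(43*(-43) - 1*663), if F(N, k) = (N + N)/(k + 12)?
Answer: 30144/23 ≈ 1310.6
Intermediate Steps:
F(N, k) = 2*N/(12 + k) (F(N, k) = (2*N)/(12 + k) = 2*N/(12 + k))
F(-6, 11)*(43*(-43) - 1*663) = (2*(-6)/(12 + 11))*(43*(-43) - 1*663) = (2*(-6)/23)*(-1849 - 663) = (2*(-6)*(1/23))*(-2512) = -12/23*(-2512) = 30144/23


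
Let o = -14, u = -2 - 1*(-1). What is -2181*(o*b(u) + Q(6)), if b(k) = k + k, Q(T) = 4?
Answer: -69792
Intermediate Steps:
u = -1 (u = -2 + 1 = -1)
b(k) = 2*k
-2181*(o*b(u) + Q(6)) = -2181*(-28*(-1) + 4) = -2181*(-14*(-2) + 4) = -2181*(28 + 4) = -2181*32 = -69792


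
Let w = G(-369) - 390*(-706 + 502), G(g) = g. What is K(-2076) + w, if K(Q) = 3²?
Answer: 79200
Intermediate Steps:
K(Q) = 9
w = 79191 (w = -369 - 390*(-706 + 502) = -369 - 390*(-204) = -369 - 1*(-79560) = -369 + 79560 = 79191)
K(-2076) + w = 9 + 79191 = 79200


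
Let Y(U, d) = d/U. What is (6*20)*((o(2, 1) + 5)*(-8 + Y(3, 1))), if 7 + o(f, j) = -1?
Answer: 2760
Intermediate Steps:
o(f, j) = -8 (o(f, j) = -7 - 1 = -8)
(6*20)*((o(2, 1) + 5)*(-8 + Y(3, 1))) = (6*20)*((-8 + 5)*(-8 + 1/3)) = 120*(-3*(-8 + 1*(⅓))) = 120*(-3*(-8 + ⅓)) = 120*(-3*(-23/3)) = 120*23 = 2760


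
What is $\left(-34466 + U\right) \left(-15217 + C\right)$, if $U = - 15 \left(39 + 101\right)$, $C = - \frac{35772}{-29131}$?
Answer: $\frac{16207903450730}{29131} \approx 5.5638 \cdot 10^{8}$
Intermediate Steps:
$C = \frac{35772}{29131}$ ($C = \left(-35772\right) \left(- \frac{1}{29131}\right) = \frac{35772}{29131} \approx 1.228$)
$U = -2100$ ($U = \left(-15\right) 140 = -2100$)
$\left(-34466 + U\right) \left(-15217 + C\right) = \left(-34466 - 2100\right) \left(-15217 + \frac{35772}{29131}\right) = \left(-36566\right) \left(- \frac{443250655}{29131}\right) = \frac{16207903450730}{29131}$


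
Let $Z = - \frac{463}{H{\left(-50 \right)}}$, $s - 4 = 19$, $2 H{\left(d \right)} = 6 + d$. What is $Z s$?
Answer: $\frac{10649}{22} \approx 484.05$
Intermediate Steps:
$H{\left(d \right)} = 3 + \frac{d}{2}$ ($H{\left(d \right)} = \frac{6 + d}{2} = 3 + \frac{d}{2}$)
$s = 23$ ($s = 4 + 19 = 23$)
$Z = \frac{463}{22}$ ($Z = - \frac{463}{3 + \frac{1}{2} \left(-50\right)} = - \frac{463}{3 - 25} = - \frac{463}{-22} = \left(-463\right) \left(- \frac{1}{22}\right) = \frac{463}{22} \approx 21.045$)
$Z s = \frac{463}{22} \cdot 23 = \frac{10649}{22}$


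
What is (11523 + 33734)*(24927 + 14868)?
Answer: 1801002315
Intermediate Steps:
(11523 + 33734)*(24927 + 14868) = 45257*39795 = 1801002315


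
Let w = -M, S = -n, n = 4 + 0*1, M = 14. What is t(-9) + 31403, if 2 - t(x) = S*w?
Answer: 31349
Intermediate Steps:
n = 4 (n = 4 + 0 = 4)
S = -4 (S = -1*4 = -4)
w = -14 (w = -1*14 = -14)
t(x) = -54 (t(x) = 2 - (-4)*(-14) = 2 - 1*56 = 2 - 56 = -54)
t(-9) + 31403 = -54 + 31403 = 31349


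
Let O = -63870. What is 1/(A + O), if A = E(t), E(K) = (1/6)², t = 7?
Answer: -36/2299319 ≈ -1.5657e-5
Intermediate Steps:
E(K) = 1/36 (E(K) = (⅙)² = 1/36)
A = 1/36 ≈ 0.027778
1/(A + O) = 1/(1/36 - 63870) = 1/(-2299319/36) = -36/2299319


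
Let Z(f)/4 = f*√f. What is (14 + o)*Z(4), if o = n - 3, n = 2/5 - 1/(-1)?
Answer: 1984/5 ≈ 396.80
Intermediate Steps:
Z(f) = 4*f^(3/2) (Z(f) = 4*(f*√f) = 4*f^(3/2))
n = 7/5 (n = 2*(⅕) - 1*(-1) = ⅖ + 1 = 7/5 ≈ 1.4000)
o = -8/5 (o = 7/5 - 3 = -8/5 ≈ -1.6000)
(14 + o)*Z(4) = (14 - 8/5)*(4*4^(3/2)) = 62*(4*8)/5 = (62/5)*32 = 1984/5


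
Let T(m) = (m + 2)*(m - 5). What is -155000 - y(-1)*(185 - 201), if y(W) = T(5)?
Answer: -155000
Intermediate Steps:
T(m) = (-5 + m)*(2 + m) (T(m) = (2 + m)*(-5 + m) = (-5 + m)*(2 + m))
y(W) = 0 (y(W) = -10 + 5² - 3*5 = -10 + 25 - 15 = 0)
-155000 - y(-1)*(185 - 201) = -155000 - 0*(185 - 201) = -155000 - 0*(-16) = -155000 - 1*0 = -155000 + 0 = -155000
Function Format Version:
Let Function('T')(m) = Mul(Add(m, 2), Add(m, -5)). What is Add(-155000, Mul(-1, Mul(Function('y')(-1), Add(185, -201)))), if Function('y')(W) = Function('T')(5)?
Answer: -155000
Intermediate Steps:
Function('T')(m) = Mul(Add(-5, m), Add(2, m)) (Function('T')(m) = Mul(Add(2, m), Add(-5, m)) = Mul(Add(-5, m), Add(2, m)))
Function('y')(W) = 0 (Function('y')(W) = Add(-10, Pow(5, 2), Mul(-3, 5)) = Add(-10, 25, -15) = 0)
Add(-155000, Mul(-1, Mul(Function('y')(-1), Add(185, -201)))) = Add(-155000, Mul(-1, Mul(0, Add(185, -201)))) = Add(-155000, Mul(-1, Mul(0, -16))) = Add(-155000, Mul(-1, 0)) = Add(-155000, 0) = -155000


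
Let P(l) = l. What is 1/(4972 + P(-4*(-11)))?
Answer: 1/5016 ≈ 0.00019936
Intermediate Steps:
1/(4972 + P(-4*(-11))) = 1/(4972 - 4*(-11)) = 1/(4972 + 44) = 1/5016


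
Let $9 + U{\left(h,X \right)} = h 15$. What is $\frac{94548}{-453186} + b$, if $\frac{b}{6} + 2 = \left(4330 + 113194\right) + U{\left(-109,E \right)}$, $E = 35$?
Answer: $\frac{52514271550}{75531} \approx 6.9527 \cdot 10^{5}$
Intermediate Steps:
$U{\left(h,X \right)} = -9 + 15 h$ ($U{\left(h,X \right)} = -9 + h 15 = -9 + 15 h$)
$b = 695268$ ($b = -12 + 6 \left(\left(4330 + 113194\right) + \left(-9 + 15 \left(-109\right)\right)\right) = -12 + 6 \left(117524 - 1644\right) = -12 + 6 \cdot 115880 = -12 + 695280 = 695268$)
$\frac{94548}{-453186} + b = \frac{94548}{-453186} + 695268 = 94548 \left(- \frac{1}{453186}\right) + 695268 = - \frac{15758}{75531} + 695268 = \frac{52514271550}{75531}$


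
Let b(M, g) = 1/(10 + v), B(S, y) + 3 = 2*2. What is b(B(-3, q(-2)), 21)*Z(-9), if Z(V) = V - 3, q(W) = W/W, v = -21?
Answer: 12/11 ≈ 1.0909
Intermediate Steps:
q(W) = 1
Z(V) = -3 + V
B(S, y) = 1 (B(S, y) = -3 + 2*2 = -3 + 4 = 1)
b(M, g) = -1/11 (b(M, g) = 1/(10 - 21) = 1/(-11) = -1/11)
b(B(-3, q(-2)), 21)*Z(-9) = -(-3 - 9)/11 = -1/11*(-12) = 12/11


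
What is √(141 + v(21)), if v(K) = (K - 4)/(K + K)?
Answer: √249438/42 ≈ 11.891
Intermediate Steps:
v(K) = (-4 + K)/(2*K) (v(K) = (-4 + K)/((2*K)) = (-4 + K)*(1/(2*K)) = (-4 + K)/(2*K))
√(141 + v(21)) = √(141 + (½)*(-4 + 21)/21) = √(141 + (½)*(1/21)*17) = √(141 + 17/42) = √(5939/42) = √249438/42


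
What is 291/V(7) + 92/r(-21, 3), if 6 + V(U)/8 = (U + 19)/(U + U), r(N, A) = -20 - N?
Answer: 19307/232 ≈ 83.220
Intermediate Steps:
V(U) = -48 + 4*(19 + U)/U (V(U) = -48 + 8*((U + 19)/(U + U)) = -48 + 8*((19 + U)/((2*U))) = -48 + 8*((19 + U)*(1/(2*U))) = -48 + 8*((19 + U)/(2*U)) = -48 + 4*(19 + U)/U)
291/V(7) + 92/r(-21, 3) = 291/(-44 + 76/7) + 92/(-20 - 1*(-21)) = 291/(-44 + 76*(⅐)) + 92/(-20 + 21) = 291/(-44 + 76/7) + 92/1 = 291/(-232/7) + 92*1 = 291*(-7/232) + 92 = -2037/232 + 92 = 19307/232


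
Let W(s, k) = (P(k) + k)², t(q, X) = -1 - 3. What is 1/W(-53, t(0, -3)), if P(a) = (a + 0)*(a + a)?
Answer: 1/784 ≈ 0.0012755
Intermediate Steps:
t(q, X) = -4
P(a) = 2*a² (P(a) = a*(2*a) = 2*a²)
W(s, k) = (k + 2*k²)² (W(s, k) = (2*k² + k)² = (k + 2*k²)²)
1/W(-53, t(0, -3)) = 1/((-4)²*(1 + 2*(-4))²) = 1/(16*(1 - 8)²) = 1/(16*(-7)²) = 1/(16*49) = 1/784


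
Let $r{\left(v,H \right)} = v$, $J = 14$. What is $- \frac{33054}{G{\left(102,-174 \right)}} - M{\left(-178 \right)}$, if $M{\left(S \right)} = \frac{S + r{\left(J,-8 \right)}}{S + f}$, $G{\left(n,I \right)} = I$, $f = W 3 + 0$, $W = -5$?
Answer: $\frac{1058481}{5597} \approx 189.12$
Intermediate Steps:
$f = -15$ ($f = \left(-5\right) 3 + 0 = -15 + 0 = -15$)
$M{\left(S \right)} = \frac{14 + S}{-15 + S}$ ($M{\left(S \right)} = \frac{S + 14}{S - 15} = \frac{14 + S}{-15 + S}$)
$- \frac{33054}{G{\left(102,-174 \right)}} - M{\left(-178 \right)} = - \frac{33054}{-174} - \frac{14 - 178}{-15 - 178} = \left(-33054\right) \left(- \frac{1}{174}\right) - \frac{1}{-193} \left(-164\right) = \frac{5509}{29} - \left(- \frac{1}{193}\right) \left(-164\right) = \frac{5509}{29} - \frac{164}{193} = \frac{1058481}{5597}$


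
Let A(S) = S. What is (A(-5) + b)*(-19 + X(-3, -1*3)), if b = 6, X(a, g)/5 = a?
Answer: -34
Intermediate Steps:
X(a, g) = 5*a
(A(-5) + b)*(-19 + X(-3, -1*3)) = (-5 + 6)*(-19 + 5*(-3)) = 1*(-19 - 15) = 1*(-34) = -34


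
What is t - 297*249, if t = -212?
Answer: -74165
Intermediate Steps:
t - 297*249 = -212 - 297*249 = -212 - 73953 = -74165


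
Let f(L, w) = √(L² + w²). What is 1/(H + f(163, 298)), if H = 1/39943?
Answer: -39943/184071073966876 + 1595443249*√115373/184071073966876 ≈ 0.0029441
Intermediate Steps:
H = 1/39943 ≈ 2.5036e-5
1/(H + f(163, 298)) = 1/(1/39943 + √(163² + 298²)) = 1/(1/39943 + √(26569 + 88804)) = 1/(1/39943 + √115373)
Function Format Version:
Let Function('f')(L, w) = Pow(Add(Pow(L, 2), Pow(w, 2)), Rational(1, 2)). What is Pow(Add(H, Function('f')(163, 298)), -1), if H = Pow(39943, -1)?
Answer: Add(Rational(-39943, 184071073966876), Mul(Rational(1595443249, 184071073966876), Pow(115373, Rational(1, 2)))) ≈ 0.0029441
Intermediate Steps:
H = Rational(1, 39943) ≈ 2.5036e-5
Pow(Add(H, Function('f')(163, 298)), -1) = Pow(Add(Rational(1, 39943), Pow(Add(Pow(163, 2), Pow(298, 2)), Rational(1, 2))), -1) = Pow(Add(Rational(1, 39943), Pow(Add(26569, 88804), Rational(1, 2))), -1) = Pow(Add(Rational(1, 39943), Pow(115373, Rational(1, 2))), -1)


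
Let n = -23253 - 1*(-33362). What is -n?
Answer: -10109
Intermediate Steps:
n = 10109 (n = -23253 + 33362 = 10109)
-n = -1*10109 = -10109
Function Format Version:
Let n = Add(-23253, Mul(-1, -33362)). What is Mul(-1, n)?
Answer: -10109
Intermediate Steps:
n = 10109 (n = Add(-23253, 33362) = 10109)
Mul(-1, n) = Mul(-1, 10109) = -10109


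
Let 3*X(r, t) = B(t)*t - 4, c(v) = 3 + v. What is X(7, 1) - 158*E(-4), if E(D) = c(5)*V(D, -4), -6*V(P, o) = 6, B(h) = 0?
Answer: 3788/3 ≈ 1262.7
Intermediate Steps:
V(P, o) = -1 (V(P, o) = -⅙*6 = -1)
E(D) = -8 (E(D) = (3 + 5)*(-1) = 8*(-1) = -8)
X(r, t) = -4/3 (X(r, t) = (0*t - 4)/3 = (0 - 4)/3 = (⅓)*(-4) = -4/3)
X(7, 1) - 158*E(-4) = -4/3 - 158*(-8) = -4/3 + 1264 = 3788/3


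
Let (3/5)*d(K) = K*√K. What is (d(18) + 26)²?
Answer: 16876 + 4680*√2 ≈ 23495.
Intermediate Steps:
d(K) = 5*K^(3/2)/3 (d(K) = 5*(K*√K)/3 = 5*K^(3/2)/3)
(d(18) + 26)² = (5*18^(3/2)/3 + 26)² = (5*(54*√2)/3 + 26)² = (90*√2 + 26)² = (26 + 90*√2)²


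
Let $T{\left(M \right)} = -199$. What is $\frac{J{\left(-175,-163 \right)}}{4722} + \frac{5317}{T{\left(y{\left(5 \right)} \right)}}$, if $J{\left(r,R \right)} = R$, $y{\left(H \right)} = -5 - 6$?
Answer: $- \frac{25139311}{939678} \approx -26.753$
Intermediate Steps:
$y{\left(H \right)} = -11$
$\frac{J{\left(-175,-163 \right)}}{4722} + \frac{5317}{T{\left(y{\left(5 \right)} \right)}} = - \frac{163}{4722} + \frac{5317}{-199} = \left(-163\right) \frac{1}{4722} + 5317 \left(- \frac{1}{199}\right) = - \frac{163}{4722} - \frac{5317}{199} = - \frac{25139311}{939678}$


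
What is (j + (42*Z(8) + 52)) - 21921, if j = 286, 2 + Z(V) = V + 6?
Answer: -21079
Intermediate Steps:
Z(V) = 4 + V (Z(V) = -2 + (V + 6) = -2 + (6 + V) = 4 + V)
(j + (42*Z(8) + 52)) - 21921 = (286 + (42*(4 + 8) + 52)) - 21921 = (286 + (42*12 + 52)) - 21921 = (286 + (504 + 52)) - 21921 = (286 + 556) - 21921 = 842 - 21921 = -21079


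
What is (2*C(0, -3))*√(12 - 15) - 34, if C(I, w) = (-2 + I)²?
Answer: -34 + 8*I*√3 ≈ -34.0 + 13.856*I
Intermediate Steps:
(2*C(0, -3))*√(12 - 15) - 34 = (2*(-2 + 0)²)*√(12 - 15) - 34 = (2*(-2)²)*√(-3) - 34 = (2*4)*(I*√3) - 34 = 8*(I*√3) - 34 = 8*I*√3 - 34 = -34 + 8*I*√3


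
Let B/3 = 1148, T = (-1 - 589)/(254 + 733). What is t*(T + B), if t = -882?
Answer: -142742796/47 ≈ -3.0371e+6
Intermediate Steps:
T = -590/987 ≈ -0.59777
B = 3444 (B = 3*1148 = 3444)
t*(T + B) = -882*(-590/987 + 3444) = -882*3398638/987 = -142742796/47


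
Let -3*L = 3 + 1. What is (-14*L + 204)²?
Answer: 446224/9 ≈ 49580.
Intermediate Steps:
L = -4/3 (L = -(3 + 1)/3 = -⅓*4 = -4/3 ≈ -1.3333)
(-14*L + 204)² = (-14*(-4/3) + 204)² = (56/3 + 204)² = (668/3)² = 446224/9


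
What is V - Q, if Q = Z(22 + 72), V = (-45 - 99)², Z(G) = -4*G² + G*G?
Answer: 47244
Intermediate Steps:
Z(G) = -3*G² (Z(G) = -4*G² + G² = -3*G²)
V = 20736 (V = (-144)² = 20736)
Q = -26508 (Q = -3*(22 + 72)² = -3*94² = -3*8836 = -26508)
V - Q = 20736 - 1*(-26508) = 20736 + 26508 = 47244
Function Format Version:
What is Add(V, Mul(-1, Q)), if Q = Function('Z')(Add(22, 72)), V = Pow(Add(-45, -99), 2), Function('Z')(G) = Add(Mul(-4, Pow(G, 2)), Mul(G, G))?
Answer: 47244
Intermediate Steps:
Function('Z')(G) = Mul(-3, Pow(G, 2)) (Function('Z')(G) = Add(Mul(-4, Pow(G, 2)), Pow(G, 2)) = Mul(-3, Pow(G, 2)))
V = 20736 (V = Pow(-144, 2) = 20736)
Q = -26508 (Q = Mul(-3, Pow(Add(22, 72), 2)) = Mul(-3, Pow(94, 2)) = Mul(-3, 8836) = -26508)
Add(V, Mul(-1, Q)) = Add(20736, Mul(-1, -26508)) = Add(20736, 26508) = 47244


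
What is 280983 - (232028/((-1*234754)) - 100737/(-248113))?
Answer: 8183017321342516/29122759601 ≈ 2.8098e+5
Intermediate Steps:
280983 - (232028/((-1*234754)) - 100737/(-248113)) = 280983 - (232028/(-234754) - 100737*(-1/248113)) = 280983 - (232028*(-1/234754) + 100737/248113) = 280983 - (-116014/117377 + 100737/248113) = 280983 - 1*(-16960374733/29122759601) = 280983 + 16960374733/29122759601 = 8183017321342516/29122759601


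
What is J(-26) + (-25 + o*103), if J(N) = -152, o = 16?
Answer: 1471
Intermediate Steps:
J(-26) + (-25 + o*103) = -152 + (-25 + 16*103) = -152 + (-25 + 1648) = -152 + 1623 = 1471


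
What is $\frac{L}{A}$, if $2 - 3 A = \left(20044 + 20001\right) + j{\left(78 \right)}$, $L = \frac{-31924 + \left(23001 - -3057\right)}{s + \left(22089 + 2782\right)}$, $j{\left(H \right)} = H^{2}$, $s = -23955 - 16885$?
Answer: $- \frac{5866}{245534021} \approx -2.3891 \cdot 10^{-5}$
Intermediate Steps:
$s = -40840$ ($s = -23955 - 16885 = -40840$)
$L = \frac{5866}{15969}$ ($L = \frac{-31924 + \left(23001 - -3057\right)}{-40840 + \left(22089 + 2782\right)} = \frac{-31924 + \left(23001 + 3057\right)}{-40840 + 24871} = \frac{-31924 + 26058}{-15969} = \left(-5866\right) \left(- \frac{1}{15969}\right) = \frac{5866}{15969} \approx 0.36734$)
$A = - \frac{46127}{3}$ ($A = \frac{2}{3} - \frac{\left(20044 + 20001\right) + 78^{2}}{3} = \frac{2}{3} - \frac{40045 + 6084}{3} = \frac{2}{3} - \frac{46129}{3} = - \frac{46127}{3} \approx -15376.0$)
$\frac{L}{A} = \frac{5866}{15969 \left(- \frac{46127}{3}\right)} = \frac{5866}{15969} \left(- \frac{3}{46127}\right) = - \frac{5866}{245534021}$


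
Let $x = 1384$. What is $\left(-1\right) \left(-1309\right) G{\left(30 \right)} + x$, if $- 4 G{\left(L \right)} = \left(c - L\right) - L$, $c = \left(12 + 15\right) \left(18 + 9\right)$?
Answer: $- \frac{870185}{4} \approx -2.1755 \cdot 10^{5}$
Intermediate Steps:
$c = 729$ ($c = 27 \cdot 27 = 729$)
$G{\left(L \right)} = - \frac{729}{4} + \frac{L}{2}$ ($G{\left(L \right)} = - \frac{\left(729 - L\right) - L}{4} = - \frac{729 - 2 L}{4} = - \frac{729}{4} + \frac{L}{2}$)
$\left(-1\right) \left(-1309\right) G{\left(30 \right)} + x = \left(-1\right) \left(-1309\right) \left(- \frac{729}{4} + \frac{1}{2} \cdot 30\right) + 1384 = 1309 \left(- \frac{729}{4} + 15\right) + 1384 = 1309 \left(- \frac{669}{4}\right) + 1384 = - \frac{875721}{4} + 1384 = - \frac{870185}{4}$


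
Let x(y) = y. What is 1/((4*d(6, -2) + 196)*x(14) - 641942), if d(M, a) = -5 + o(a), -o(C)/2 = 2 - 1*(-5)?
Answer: -1/640262 ≈ -1.5619e-6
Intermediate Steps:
o(C) = -14 (o(C) = -2*(2 - 1*(-5)) = -2*(2 + 5) = -2*7 = -14)
d(M, a) = -19 (d(M, a) = -5 - 14 = -19)
1/((4*d(6, -2) + 196)*x(14) - 641942) = 1/((4*(-19) + 196)*14 - 641942) = 1/((-76 + 196)*14 - 641942) = 1/(120*14 - 641942) = 1/(1680 - 641942) = 1/(-640262) = -1/640262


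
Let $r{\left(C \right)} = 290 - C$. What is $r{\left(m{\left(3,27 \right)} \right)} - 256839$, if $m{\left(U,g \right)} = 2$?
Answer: $-256551$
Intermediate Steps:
$r{\left(m{\left(3,27 \right)} \right)} - 256839 = \left(290 - 2\right) - 256839 = 288 - 256839 = -256551$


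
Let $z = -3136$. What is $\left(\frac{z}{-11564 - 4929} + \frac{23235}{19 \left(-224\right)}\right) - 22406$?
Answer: $- \frac{1573141292487}{70194208} \approx -22411.0$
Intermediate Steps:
$\left(\frac{z}{-11564 - 4929} + \frac{23235}{19 \left(-224\right)}\right) - 22406 = \left(- \frac{3136}{-11564 - 4929} + \frac{23235}{19 \left(-224\right)}\right) - 22406 = \left(- \frac{3136}{-16493} + \frac{23235}{-4256}\right) - 22406 = \left(\left(-3136\right) \left(- \frac{1}{16493}\right) + 23235 \left(- \frac{1}{4256}\right)\right) - 22406 = \left(\frac{3136}{16493} - \frac{23235}{4256}\right) - 22406 = - \frac{369868039}{70194208} - 22406 = - \frac{1573141292487}{70194208}$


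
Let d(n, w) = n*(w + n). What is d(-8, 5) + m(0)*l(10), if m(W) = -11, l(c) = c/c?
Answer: 13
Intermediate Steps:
l(c) = 1
d(n, w) = n*(n + w)
d(-8, 5) + m(0)*l(10) = -8*(-8 + 5) - 11*1 = -8*(-3) - 11 = 24 - 11 = 13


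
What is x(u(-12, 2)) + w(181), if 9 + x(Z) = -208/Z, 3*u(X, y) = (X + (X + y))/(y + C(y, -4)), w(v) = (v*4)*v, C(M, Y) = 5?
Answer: 1443569/11 ≈ 1.3123e+5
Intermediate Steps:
w(v) = 4*v² (w(v) = (4*v)*v = 4*v²)
u(X, y) = (y + 2*X)/(3*(5 + y)) (u(X, y) = ((X + (X + y))/(y + 5))/3 = ((y + 2*X)/(5 + y))/3 = (y + 2*X)/(3*(5 + y)))
x(Z) = -9 - 208/Z
x(u(-12, 2)) + w(181) = (-9 - 208*3*(5 + 2)/(2 + 2*(-12))) + 4*181² = (-9 - 208*21/(2 - 24)) + 4*32761 = (-9 - 208/((⅓)*(⅐)*(-22))) + 131044 = (-9 - 208/(-22/21)) + 131044 = (-9 - 208*(-21/22)) + 131044 = (-9 + 2184/11) + 131044 = 2085/11 + 131044 = 1443569/11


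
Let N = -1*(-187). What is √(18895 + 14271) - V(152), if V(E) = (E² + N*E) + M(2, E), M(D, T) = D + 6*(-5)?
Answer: -51500 + √33166 ≈ -51318.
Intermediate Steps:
N = 187
M(D, T) = -30 + D (M(D, T) = D - 30 = -30 + D)
V(E) = -28 + E² + 187*E (V(E) = (E² + 187*E) + (-30 + 2) = (E² + 187*E) - 28 = -28 + E² + 187*E)
√(18895 + 14271) - V(152) = √(18895 + 14271) - (-28 + 152² + 187*152) = √33166 - (-28 + 23104 + 28424) = √33166 - 1*51500 = √33166 - 51500 = -51500 + √33166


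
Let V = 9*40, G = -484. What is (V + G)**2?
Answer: 15376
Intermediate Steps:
V = 360
(V + G)**2 = (360 - 484)**2 = (-124)**2 = 15376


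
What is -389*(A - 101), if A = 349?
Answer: -96472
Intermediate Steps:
-389*(A - 101) = -389*(349 - 101) = -389*248 = -96472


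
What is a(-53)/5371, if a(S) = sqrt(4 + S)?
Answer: 7*I/5371 ≈ 0.0013033*I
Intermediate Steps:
a(-53)/5371 = sqrt(4 - 53)/5371 = sqrt(-49)*(1/5371) = (7*I)*(1/5371) = 7*I/5371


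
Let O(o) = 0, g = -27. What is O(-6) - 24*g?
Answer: 648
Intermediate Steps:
O(-6) - 24*g = 0 - 24*(-27) = 0 + 648 = 648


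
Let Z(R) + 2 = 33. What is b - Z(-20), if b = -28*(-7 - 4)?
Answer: 277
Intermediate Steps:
b = 308 (b = -28*(-11) = 308)
Z(R) = 31 (Z(R) = -2 + 33 = 31)
b - Z(-20) = 308 - 1*31 = 308 - 31 = 277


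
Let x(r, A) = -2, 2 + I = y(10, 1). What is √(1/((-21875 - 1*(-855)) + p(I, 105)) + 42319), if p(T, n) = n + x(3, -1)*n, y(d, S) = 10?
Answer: √4469944370/325 ≈ 205.72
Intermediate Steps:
I = 8 (I = -2 + 10 = 8)
p(T, n) = -n (p(T, n) = n - 2*n = -n)
√(1/((-21875 - 1*(-855)) + p(I, 105)) + 42319) = √(1/((-21875 - 1*(-855)) - 1*105) + 42319) = √(1/((-21875 + 855) - 105) + 42319) = √(1/(-21020 - 105) + 42319) = √(1/(-21125) + 42319) = √(-1/21125 + 42319) = √(893988874/21125) = √4469944370/325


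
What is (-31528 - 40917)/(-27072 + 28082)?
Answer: -14489/202 ≈ -71.728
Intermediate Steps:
(-31528 - 40917)/(-27072 + 28082) = -72445/1010 = -72445*1/1010 = -14489/202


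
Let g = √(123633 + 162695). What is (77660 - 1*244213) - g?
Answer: -166553 - 2*√71582 ≈ -1.6709e+5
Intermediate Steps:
g = 2*√71582 (g = √286328 = 2*√71582 ≈ 535.10)
(77660 - 1*244213) - g = (77660 - 1*244213) - 2*√71582 = (77660 - 244213) - 2*√71582 = -166553 - 2*√71582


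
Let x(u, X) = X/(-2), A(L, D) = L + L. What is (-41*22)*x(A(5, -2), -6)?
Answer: -2706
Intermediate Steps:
A(L, D) = 2*L
x(u, X) = -X/2 (x(u, X) = X*(-½) = -X/2)
(-41*22)*x(A(5, -2), -6) = (-41*22)*(-½*(-6)) = -902*3 = -2706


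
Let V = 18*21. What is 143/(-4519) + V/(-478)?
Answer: -888268/1080041 ≈ -0.82244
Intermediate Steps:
V = 378
143/(-4519) + V/(-478) = 143/(-4519) + 378/(-478) = 143*(-1/4519) + 378*(-1/478) = -143/4519 - 189/239 = -888268/1080041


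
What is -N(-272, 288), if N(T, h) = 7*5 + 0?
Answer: -35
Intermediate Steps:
N(T, h) = 35 (N(T, h) = 35 + 0 = 35)
-N(-272, 288) = -1*35 = -35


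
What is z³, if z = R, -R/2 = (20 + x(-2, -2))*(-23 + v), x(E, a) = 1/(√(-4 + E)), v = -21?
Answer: 5444961280 - 1226479232*I*√6/9 ≈ 5.445e+9 - 3.3381e+8*I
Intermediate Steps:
x(E, a) = (-4 + E)^(-½)
R = 1760 - 44*I*√6/3 (R = -2*(20 + (-4 - 2)^(-½))*(-23 - 21) = -2*(20 + (-6)^(-½))*(-44) = -2*(20 - I*√6/6)*(-44) = -2*(-880 + 22*I*√6/3) = 1760 - 44*I*√6/3 ≈ 1760.0 - 35.926*I)
z = 1760 - 44*I*√6/3 ≈ 1760.0 - 35.926*I
z³ = (1760 - 44*I*√6/3)³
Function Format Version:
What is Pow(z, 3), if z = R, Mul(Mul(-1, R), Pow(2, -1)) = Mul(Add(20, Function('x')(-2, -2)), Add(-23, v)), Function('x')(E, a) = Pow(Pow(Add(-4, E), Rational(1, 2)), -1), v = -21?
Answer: Add(5444961280, Mul(Rational(-1226479232, 9), I, Pow(6, Rational(1, 2)))) ≈ Add(5.4450e+9, Mul(-3.3381e+8, I))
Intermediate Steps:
Function('x')(E, a) = Pow(Add(-4, E), Rational(-1, 2))
R = Add(1760, Mul(Rational(-44, 3), I, Pow(6, Rational(1, 2)))) (R = Mul(-2, Mul(Add(20, Pow(Add(-4, -2), Rational(-1, 2))), Add(-23, -21))) = Mul(-2, Mul(Add(20, Pow(-6, Rational(-1, 2))), -44)) = Mul(-2, Mul(Add(20, Mul(Rational(-1, 6), I, Pow(6, Rational(1, 2)))), -44)) = Mul(-2, Add(-880, Mul(Rational(22, 3), I, Pow(6, Rational(1, 2))))) = Add(1760, Mul(Rational(-44, 3), I, Pow(6, Rational(1, 2)))) ≈ Add(1760.0, Mul(-35.926, I)))
z = Add(1760, Mul(Rational(-44, 3), I, Pow(6, Rational(1, 2)))) ≈ Add(1760.0, Mul(-35.926, I))
Pow(z, 3) = Pow(Add(1760, Mul(Rational(-44, 3), I, Pow(6, Rational(1, 2)))), 3)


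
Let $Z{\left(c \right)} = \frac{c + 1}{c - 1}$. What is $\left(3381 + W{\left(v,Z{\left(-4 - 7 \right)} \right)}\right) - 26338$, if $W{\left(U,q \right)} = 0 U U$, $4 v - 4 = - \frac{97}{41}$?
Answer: $-22957$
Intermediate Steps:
$v = \frac{67}{164}$ ($v = 1 + \frac{\left(-97\right) \frac{1}{41}}{4} = 1 + \frac{1}{4} \left(- \frac{97}{41}\right) = 1 - \frac{97}{164} = \frac{67}{164} \approx 0.40854$)
$Z{\left(c \right)} = \frac{1 + c}{-1 + c}$
$W{\left(U,q \right)} = 0$ ($W{\left(U,q \right)} = 0 U = 0$)
$\left(3381 + W{\left(v,Z{\left(-4 - 7 \right)} \right)}\right) - 26338 = \left(3381 + 0\right) - 26338 = 3381 - 26338 = -22957$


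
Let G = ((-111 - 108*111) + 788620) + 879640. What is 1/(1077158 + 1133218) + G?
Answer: 3660738526537/2210376 ≈ 1.6562e+6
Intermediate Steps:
G = 1656161 (G = ((-111 - 11988) + 788620) + 879640 = (-12099 + 788620) + 879640 = 776521 + 879640 = 1656161)
1/(1077158 + 1133218) + G = 1/(1077158 + 1133218) + 1656161 = 1/2210376 + 1656161 = 3660738526537/2210376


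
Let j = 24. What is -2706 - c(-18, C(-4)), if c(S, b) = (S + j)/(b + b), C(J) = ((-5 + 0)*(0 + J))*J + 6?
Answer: -200241/74 ≈ -2706.0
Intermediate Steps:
C(J) = 6 - 5*J² (C(J) = (-5*J)*J + 6 = -5*J² + 6 = 6 - 5*J²)
c(S, b) = (24 + S)/(2*b) (c(S, b) = (S + 24)/(b + b) = (24 + S)/((2*b)) = (24 + S)*(1/(2*b)) = (24 + S)/(2*b))
-2706 - c(-18, C(-4)) = -2706 - (24 - 18)/(2*(6 - 5*(-4)²)) = -2706 - 6/(2*(6 - 5*16)) = -2706 - 6/(2*(6 - 80)) = -2706 - 6/(2*(-74)) = -2706 - (-1)*6/(2*74) = -2706 - 1*(-3/74) = -2706 + 3/74 = -200241/74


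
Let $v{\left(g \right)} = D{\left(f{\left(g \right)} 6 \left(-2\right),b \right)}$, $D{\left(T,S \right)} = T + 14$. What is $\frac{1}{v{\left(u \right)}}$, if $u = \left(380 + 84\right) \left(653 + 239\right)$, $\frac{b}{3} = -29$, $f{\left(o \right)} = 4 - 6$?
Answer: $\frac{1}{38} \approx 0.026316$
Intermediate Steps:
$f{\left(o \right)} = -2$ ($f{\left(o \right)} = 4 - 6 = -2$)
$b = -87$ ($b = 3 \left(-29\right) = -87$)
$D{\left(T,S \right)} = 14 + T$
$u = 413888$ ($u = 464 \cdot 892 = 413888$)
$v{\left(g \right)} = 38$ ($v{\left(g \right)} = 14 + \left(-2\right) 6 \left(-2\right) = 14 - -24 = 14 + 24 = 38$)
$\frac{1}{v{\left(u \right)}} = \frac{1}{38}$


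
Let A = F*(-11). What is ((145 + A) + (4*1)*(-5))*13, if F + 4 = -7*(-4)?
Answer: -1807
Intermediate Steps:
F = 24 (F = -4 - 7*(-4) = -4 + 28 = 24)
A = -264 (A = 24*(-11) = -264)
((145 + A) + (4*1)*(-5))*13 = ((145 - 264) + (4*1)*(-5))*13 = (-119 + 4*(-5))*13 = (-119 - 20)*13 = -139*13 = -1807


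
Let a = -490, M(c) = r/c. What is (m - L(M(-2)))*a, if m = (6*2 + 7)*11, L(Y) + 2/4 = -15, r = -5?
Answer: -110005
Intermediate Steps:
M(c) = -5/c
L(Y) = -31/2 (L(Y) = -1/2 - 15 = -31/2)
m = 209 (m = (12 + 7)*11 = 19*11 = 209)
(m - L(M(-2)))*a = (209 - 1*(-31/2))*(-490) = (209 + 31/2)*(-490) = (449/2)*(-490) = -110005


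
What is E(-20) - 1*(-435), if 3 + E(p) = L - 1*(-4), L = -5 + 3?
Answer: 434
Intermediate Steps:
L = -2
E(p) = -1 (E(p) = -3 + (-2 - 1*(-4)) = -3 + (-2 + 4) = -3 + 2 = -1)
E(-20) - 1*(-435) = -1 - 1*(-435) = -1 + 435 = 434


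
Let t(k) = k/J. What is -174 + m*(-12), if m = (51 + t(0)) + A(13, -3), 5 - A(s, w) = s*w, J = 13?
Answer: -1314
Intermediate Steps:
t(k) = k/13
A(s, w) = 5 - s*w
m = 95 (m = (51 + (1/13)*0) + (5 - 1*13*(-3)) = (51 + 0) + (5 + 39) = 51 + 44 = 95)
-174 + m*(-12) = -174 + 95*(-12) = -174 - 1140 = -1314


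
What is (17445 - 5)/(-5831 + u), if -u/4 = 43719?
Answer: -17440/180707 ≈ -0.096510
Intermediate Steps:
u = -174876 (u = -4*43719 = -174876)
(17445 - 5)/(-5831 + u) = (17445 - 5)/(-5831 - 174876) = 17440/(-180707) = 17440*(-1/180707) = -17440/180707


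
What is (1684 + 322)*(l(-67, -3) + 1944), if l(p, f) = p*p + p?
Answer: 12770196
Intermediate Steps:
l(p, f) = p + p² (l(p, f) = p² + p = p + p²)
(1684 + 322)*(l(-67, -3) + 1944) = (1684 + 322)*(-67*(1 - 67) + 1944) = 2006*(-67*(-66) + 1944) = 2006*(4422 + 1944) = 2006*6366 = 12770196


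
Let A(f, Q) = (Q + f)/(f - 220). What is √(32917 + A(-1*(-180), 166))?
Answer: √3290835/10 ≈ 181.41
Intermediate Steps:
A(f, Q) = (Q + f)/(-220 + f)
√(32917 + A(-1*(-180), 166)) = √(32917 + (166 - 1*(-180))/(-220 - 1*(-180))) = √(32917 + (166 + 180)/(-220 + 180)) = √(32917 + 346/(-40)) = √(32917 - 1/40*346) = √(32917 - 173/20) = √(658167/20) = √3290835/10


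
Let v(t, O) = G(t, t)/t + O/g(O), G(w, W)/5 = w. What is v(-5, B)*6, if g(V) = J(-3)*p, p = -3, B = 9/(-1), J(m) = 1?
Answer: 48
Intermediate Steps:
B = -9 (B = 9*(-1) = -9)
G(w, W) = 5*w
g(V) = -3 (g(V) = 1*(-3) = -3)
v(t, O) = 5 - O/3 (v(t, O) = (5*t)/t + O/(-3) = 5 + O*(-⅓) = 5 - O/3)
v(-5, B)*6 = (5 - ⅓*(-9))*6 = (5 + 3)*6 = 8*6 = 48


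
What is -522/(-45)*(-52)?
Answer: -3016/5 ≈ -603.20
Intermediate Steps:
-522/(-45)*(-52) = -522*(-1)/45*(-52) = -6*(-29/15)*(-52) = (58/5)*(-52) = -3016/5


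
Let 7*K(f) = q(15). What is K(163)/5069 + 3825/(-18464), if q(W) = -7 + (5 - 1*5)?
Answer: -19407389/93594016 ≈ -0.20736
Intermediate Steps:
q(W) = -7 (q(W) = -7 + (5 - 5) = -7 + 0 = -7)
K(f) = -1 (K(f) = (1/7)*(-7) = -1)
K(163)/5069 + 3825/(-18464) = -1/5069 + 3825/(-18464) = -1*1/5069 + 3825*(-1/18464) = -1/5069 - 3825/18464 = -19407389/93594016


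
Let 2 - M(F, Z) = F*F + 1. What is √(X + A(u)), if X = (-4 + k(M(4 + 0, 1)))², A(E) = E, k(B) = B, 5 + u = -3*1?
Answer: √353 ≈ 18.788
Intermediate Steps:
u = -8 (u = -5 - 3*1 = -5 - 3 = -8)
M(F, Z) = 1 - F² (M(F, Z) = 2 - (F*F + 1) = 2 - (F² + 1) = 2 - (1 + F²) = 2 + (-1 - F²) = 1 - F²)
X = 361 (X = (-4 + (1 - (4 + 0)²))² = (-4 + (1 - 1*4²))² = (-4 + (1 - 1*16))² = (-4 + (1 - 16))² = (-4 - 15)² = (-19)² = 361)
√(X + A(u)) = √(361 - 8) = √353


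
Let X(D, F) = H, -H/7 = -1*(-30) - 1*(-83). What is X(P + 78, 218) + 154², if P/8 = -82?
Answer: 22925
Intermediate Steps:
P = -656 (P = 8*(-82) = -656)
H = -791 (H = -7*(-1*(-30) - 1*(-83)) = -7*(30 + 83) = -7*113 = -791)
X(D, F) = -791
X(P + 78, 218) + 154² = -791 + 154² = -791 + 23716 = 22925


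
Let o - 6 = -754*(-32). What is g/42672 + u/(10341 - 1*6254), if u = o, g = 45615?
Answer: 405424851/58133488 ≈ 6.9740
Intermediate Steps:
o = 24134 (o = 6 - 754*(-32) = 6 + 24128 = 24134)
u = 24134
g/42672 + u/(10341 - 1*6254) = 45615/42672 + 24134/(10341 - 1*6254) = 45615*(1/42672) + 24134/(10341 - 6254) = 15205/14224 + 24134/4087 = 405424851/58133488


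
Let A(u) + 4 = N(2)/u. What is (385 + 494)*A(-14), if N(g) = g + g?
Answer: -26370/7 ≈ -3767.1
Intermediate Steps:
N(g) = 2*g
A(u) = -4 + 4/u (A(u) = -4 + (2*2)/u = -4 + 4/u)
(385 + 494)*A(-14) = (385 + 494)*(-4 + 4/(-14)) = 879*(-4 + 4*(-1/14)) = 879*(-4 - 2/7) = 879*(-30/7) = -26370/7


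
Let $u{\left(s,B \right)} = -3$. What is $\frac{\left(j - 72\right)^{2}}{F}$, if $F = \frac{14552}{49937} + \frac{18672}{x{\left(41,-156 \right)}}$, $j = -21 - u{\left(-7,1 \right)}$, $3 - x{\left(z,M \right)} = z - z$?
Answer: $\frac{6741495}{5180374} \approx 1.3014$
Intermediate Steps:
$x{\left(z,M \right)} = 3$ ($x{\left(z,M \right)} = 3 - \left(z - z\right) = 3 - 0 = 3 + 0 = 3$)
$j = -18$ ($j = -21 - -3 = -21 + 3 = -18$)
$F = \frac{310822440}{49937}$ ($F = \frac{14552}{49937} + \frac{18672}{3} = 14552 \cdot \frac{1}{49937} + 18672 \cdot \frac{1}{3} = \frac{14552}{49937} + 6224 = \frac{310822440}{49937} \approx 6224.3$)
$\frac{\left(j - 72\right)^{2}}{F} = \frac{\left(-18 - 72\right)^{2}}{\frac{310822440}{49937}} = \left(-90\right)^{2} \cdot \frac{49937}{310822440} = 8100 \cdot \frac{49937}{310822440} = \frac{6741495}{5180374}$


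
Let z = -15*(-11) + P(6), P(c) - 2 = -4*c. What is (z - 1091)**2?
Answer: 898704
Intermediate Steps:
P(c) = 2 - 4*c
z = 143 (z = -15*(-11) + (2 - 4*6) = 165 + (2 - 24) = 165 - 22 = 143)
(z - 1091)**2 = (143 - 1091)**2 = (-948)**2 = 898704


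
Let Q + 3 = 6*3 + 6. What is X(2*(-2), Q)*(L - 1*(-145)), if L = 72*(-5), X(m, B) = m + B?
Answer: -3655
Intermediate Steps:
Q = 21 (Q = -3 + (6*3 + 6) = -3 + (18 + 6) = -3 + 24 = 21)
X(m, B) = B + m
L = -360
X(2*(-2), Q)*(L - 1*(-145)) = (21 + 2*(-2))*(-360 - 1*(-145)) = (21 - 4)*(-360 + 145) = 17*(-215) = -3655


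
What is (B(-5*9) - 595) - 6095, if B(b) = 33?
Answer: -6657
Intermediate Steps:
(B(-5*9) - 595) - 6095 = (33 - 595) - 6095 = -562 - 6095 = -6657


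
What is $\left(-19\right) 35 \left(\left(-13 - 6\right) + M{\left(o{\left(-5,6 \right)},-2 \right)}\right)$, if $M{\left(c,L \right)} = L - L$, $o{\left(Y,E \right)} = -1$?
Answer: $12635$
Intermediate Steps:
$M{\left(c,L \right)} = 0$
$\left(-19\right) 35 \left(\left(-13 - 6\right) + M{\left(o{\left(-5,6 \right)},-2 \right)}\right) = \left(-19\right) 35 \left(\left(-13 - 6\right) + 0\right) = - 665 \left(-19 + 0\right) = \left(-665\right) \left(-19\right) = 12635$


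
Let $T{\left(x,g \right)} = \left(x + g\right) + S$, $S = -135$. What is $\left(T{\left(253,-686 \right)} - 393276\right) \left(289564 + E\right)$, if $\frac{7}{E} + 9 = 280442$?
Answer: $- \frac{31981432965295836}{280433} \approx -1.1404 \cdot 10^{11}$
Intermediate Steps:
$E = \frac{7}{280433}$ ($E = \frac{7}{-9 + 280442} = \frac{7}{280433} \approx 2.4961 \cdot 10^{-5}$)
$T{\left(x,g \right)} = -135 + g + x$ ($T{\left(x,g \right)} = \left(x + g\right) - 135 = \left(g + x\right) - 135 = -135 + g + x$)
$\left(T{\left(253,-686 \right)} - 393276\right) \left(289564 + E\right) = \left(\left(-135 - 686 + 253\right) - 393276\right) \left(289564 + \frac{7}{280433}\right) = \left(-568 - 393276\right) \frac{81203301219}{280433} = \left(-393844\right) \frac{81203301219}{280433} = - \frac{31981432965295836}{280433}$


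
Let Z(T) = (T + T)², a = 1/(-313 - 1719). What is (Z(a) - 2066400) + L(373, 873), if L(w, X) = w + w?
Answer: -2132283735423/1032256 ≈ -2.0657e+6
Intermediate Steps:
L(w, X) = 2*w
a = -1/2032 (a = 1/(-2032) = -1/2032 ≈ -0.00049213)
Z(T) = 4*T² (Z(T) = (2*T)² = 4*T²)
(Z(a) - 2066400) + L(373, 873) = (4*(-1/2032)² - 2066400) + 2*373 = (4*(1/4129024) - 2066400) + 746 = (1/1032256 - 2066400) + 746 = -2133053798399/1032256 + 746 = -2132283735423/1032256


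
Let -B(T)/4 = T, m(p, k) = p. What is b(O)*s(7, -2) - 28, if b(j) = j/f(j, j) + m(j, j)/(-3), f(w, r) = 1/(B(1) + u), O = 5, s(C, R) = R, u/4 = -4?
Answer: 526/3 ≈ 175.33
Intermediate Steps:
u = -16 (u = 4*(-4) = -16)
B(T) = -4*T
f(w, r) = -1/20 (f(w, r) = 1/(-4*1 - 16) = 1/(-4 - 16) = 1/(-20) = -1/20)
b(j) = -61*j/3 (b(j) = j/(-1/20) + j/(-3) = j*(-20) + j*(-⅓) = -20*j - j/3 = -61*j/3)
b(O)*s(7, -2) - 28 = -61/3*5*(-2) - 28 = -305/3*(-2) - 28 = 610/3 - 28 = 526/3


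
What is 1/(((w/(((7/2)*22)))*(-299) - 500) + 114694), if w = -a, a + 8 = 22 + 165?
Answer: 77/8846459 ≈ 8.7041e-6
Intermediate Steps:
a = 179 (a = -8 + (22 + 165) = -8 + 187 = 179)
w = -179 (w = -1*179 = -179)
1/(((w/(((7/2)*22)))*(-299) - 500) + 114694) = 1/((-179/((7/2)*22)*(-299) - 500) + 114694) = 1/((-179/77*(-299) - 500) + 114694) = 1/((53521/77 - 500) + 114694) = 1/(15021/77 + 114694) = 1/(8846459/77) = 77/8846459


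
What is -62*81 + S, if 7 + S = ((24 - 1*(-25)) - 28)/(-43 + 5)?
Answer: -191123/38 ≈ -5029.6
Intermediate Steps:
S = -287/38 (S = -7 + ((24 - 1*(-25)) - 28)/(-43 + 5) = -7 + ((24 + 25) - 28)/(-38) = -7 + (49 - 28)*(-1/38) = -7 + 21*(-1/38) = -7 - 21/38 = -287/38 ≈ -7.5526)
-62*81 + S = -62*81 - 287/38 = -5022 - 287/38 = -191123/38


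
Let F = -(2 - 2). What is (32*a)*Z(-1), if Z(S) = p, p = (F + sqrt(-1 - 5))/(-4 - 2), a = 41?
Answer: -656*I*sqrt(6)/3 ≈ -535.62*I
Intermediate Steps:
F = 0 (F = -1*0 = 0)
p = -I*sqrt(6)/6 (p = (0 + sqrt(-1 - 5))/(-4 - 2) = (0 + sqrt(-6))/(-6) = (0 + I*sqrt(6))*(-1/6) = (I*sqrt(6))*(-1/6) = -I*sqrt(6)/6 ≈ -0.40825*I)
Z(S) = -I*sqrt(6)/6
(32*a)*Z(-1) = (32*41)*(-I*sqrt(6)/6) = 1312*(-I*sqrt(6)/6) = -656*I*sqrt(6)/3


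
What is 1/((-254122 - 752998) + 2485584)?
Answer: 1/1478464 ≈ 6.7638e-7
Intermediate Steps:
1/((-254122 - 752998) + 2485584) = 1/(-1007120 + 2485584) = 1/1478464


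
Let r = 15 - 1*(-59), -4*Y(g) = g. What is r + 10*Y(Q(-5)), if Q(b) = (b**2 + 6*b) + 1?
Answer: 84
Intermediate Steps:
Q(b) = 1 + b**2 + 6*b
Y(g) = -g/4
r = 74 (r = 15 + 59 = 74)
r + 10*Y(Q(-5)) = 74 + 10*(-(1 + (-5)**2 + 6*(-5))/4) = 74 + 10*(-(1 + 25 - 30)/4) = 74 + 10*(-1/4*(-4)) = 74 + 10*1 = 74 + 10 = 84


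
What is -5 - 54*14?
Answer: -761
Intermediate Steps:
-5 - 54*14 = -5 - 756 = -761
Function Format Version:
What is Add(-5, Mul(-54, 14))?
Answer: -761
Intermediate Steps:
Add(-5, Mul(-54, 14)) = Add(-5, -756) = -761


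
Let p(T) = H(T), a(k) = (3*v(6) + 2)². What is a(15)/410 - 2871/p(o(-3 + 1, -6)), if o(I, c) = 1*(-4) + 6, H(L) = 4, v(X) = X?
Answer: -117551/164 ≈ -716.77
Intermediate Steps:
a(k) = 400 (a(k) = (3*6 + 2)² = (18 + 2)² = 20² = 400)
o(I, c) = 2 (o(I, c) = -4 + 6 = 2)
p(T) = 4
a(15)/410 - 2871/p(o(-3 + 1, -6)) = 400/410 - 2871/4 = 400*(1/410) - 2871*¼ = 40/41 - 2871/4 = -117551/164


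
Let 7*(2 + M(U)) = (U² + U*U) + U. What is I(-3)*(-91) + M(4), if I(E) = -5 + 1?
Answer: 2570/7 ≈ 367.14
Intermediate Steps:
M(U) = -2 + U/7 + 2*U²/7 (M(U) = -2 + ((U² + U*U) + U)/7 = -2 + ((U² + U²) + U)/7 = -2 + (2*U² + U)/7 = -2 + (U + 2*U²)/7 = -2 + (U/7 + 2*U²/7) = -2 + U/7 + 2*U²/7)
I(E) = -4
I(-3)*(-91) + M(4) = -4*(-91) + (-2 + (⅐)*4 + (2/7)*4²) = 364 + (-2 + 4/7 + (2/7)*16) = 364 + (-2 + 4/7 + 32/7) = 364 + 22/7 = 2570/7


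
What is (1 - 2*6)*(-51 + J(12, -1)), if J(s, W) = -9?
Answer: 660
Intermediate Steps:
(1 - 2*6)*(-51 + J(12, -1)) = (1 - 2*6)*(-51 - 9) = (1 - 12)*(-60) = -11*(-60) = 660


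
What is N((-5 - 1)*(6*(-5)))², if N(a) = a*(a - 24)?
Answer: 788486400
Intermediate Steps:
N(a) = a*(-24 + a)
N((-5 - 1)*(6*(-5)))² = (((-5 - 1)*(6*(-5)))*(-24 + (-5 - 1)*(6*(-5))))² = ((-6*(-30))*(-24 - 6*(-30)))² = (180*(-24 + 180))² = (180*156)² = 28080² = 788486400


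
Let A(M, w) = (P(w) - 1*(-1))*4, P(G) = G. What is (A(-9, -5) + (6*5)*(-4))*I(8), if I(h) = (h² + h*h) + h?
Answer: -18496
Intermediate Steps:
I(h) = h + 2*h² (I(h) = (h² + h²) + h = 2*h² + h = h + 2*h²)
A(M, w) = 4 + 4*w (A(M, w) = (w - 1*(-1))*4 = (w + 1)*4 = (1 + w)*4 = 4 + 4*w)
(A(-9, -5) + (6*5)*(-4))*I(8) = ((4 + 4*(-5)) + (6*5)*(-4))*(8*(1 + 2*8)) = ((4 - 20) + 30*(-4))*(8*(1 + 16)) = (-16 - 120)*(8*17) = -136*136 = -18496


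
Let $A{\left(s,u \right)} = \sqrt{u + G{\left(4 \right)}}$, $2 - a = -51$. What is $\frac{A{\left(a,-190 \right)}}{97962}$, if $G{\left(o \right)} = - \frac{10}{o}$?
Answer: $\frac{i \sqrt{770}}{195924} \approx 0.00014163 i$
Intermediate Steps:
$a = 53$ ($a = 2 - -51 = 2 + 51 = 53$)
$A{\left(s,u \right)} = \sqrt{- \frac{5}{2} + u}$ ($A{\left(s,u \right)} = \sqrt{u - \frac{10}{4}} = \sqrt{u - \frac{5}{2}} = \sqrt{- \frac{5}{2} + u}$)
$\frac{A{\left(a,-190 \right)}}{97962} = \frac{\frac{1}{2} \sqrt{-10 + 4 \left(-190\right)}}{97962} = \frac{\sqrt{-10 - 760}}{2} \cdot \frac{1}{97962} = \frac{\sqrt{-770}}{2} \cdot \frac{1}{97962} = \frac{i \sqrt{770}}{2} \cdot \frac{1}{97962} = \frac{i \sqrt{770}}{195924}$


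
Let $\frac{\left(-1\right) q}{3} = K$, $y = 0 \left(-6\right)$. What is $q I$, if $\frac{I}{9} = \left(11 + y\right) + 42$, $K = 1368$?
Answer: $-1957608$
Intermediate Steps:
$y = 0$
$q = -4104$ ($q = \left(-3\right) 1368 = -4104$)
$I = 477$ ($I = 9 \left(\left(11 + 0\right) + 42\right) = 9 \left(11 + 42\right) = 9 \cdot 53 = 477$)
$q I = \left(-4104\right) 477 = -1957608$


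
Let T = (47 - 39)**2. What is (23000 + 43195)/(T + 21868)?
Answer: 66195/21932 ≈ 3.0182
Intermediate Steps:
T = 64 (T = 8**2 = 64)
(23000 + 43195)/(T + 21868) = (23000 + 43195)/(64 + 21868) = 66195/21932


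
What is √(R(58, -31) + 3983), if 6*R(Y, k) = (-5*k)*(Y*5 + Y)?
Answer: √12973 ≈ 113.90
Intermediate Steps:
R(Y, k) = -5*Y*k (R(Y, k) = ((-5*k)*(Y*5 + Y))/6 = ((-5*k)*(5*Y + Y))/6 = ((-5*k)*(6*Y))/6 = (-30*Y*k)/6 = -5*Y*k)
√(R(58, -31) + 3983) = √(-5*58*(-31) + 3983) = √(8990 + 3983) = √12973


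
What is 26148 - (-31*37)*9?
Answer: 36471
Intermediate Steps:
26148 - (-31*37)*9 = 26148 - (-1147)*9 = 26148 - 1*(-10323) = 26148 + 10323 = 36471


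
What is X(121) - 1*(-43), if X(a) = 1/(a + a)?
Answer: 10407/242 ≈ 43.004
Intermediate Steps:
X(a) = 1/(2*a)
X(121) - 1*(-43) = (1/2)/121 - 1*(-43) = (1/2)*(1/121) + 43 = 1/242 + 43 = 10407/242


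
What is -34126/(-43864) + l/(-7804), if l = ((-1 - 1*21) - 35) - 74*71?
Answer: 31205063/21394666 ≈ 1.4585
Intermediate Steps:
l = -5311 (l = ((-1 - 21) - 35) - 5254 = (-22 - 35) - 5254 = -57 - 5254 = -5311)
-34126/(-43864) + l/(-7804) = -34126/(-43864) - 5311/(-7804) = -34126*(-1/43864) - 5311*(-1/7804) = 17063/21932 + 5311/7804 = 31205063/21394666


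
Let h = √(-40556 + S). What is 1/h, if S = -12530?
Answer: -I*√53086/53086 ≈ -0.0043402*I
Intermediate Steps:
h = I*√53086 (h = √(-40556 - 12530) = √(-53086) = I*√53086 ≈ 230.4*I)
1/h = 1/(I*√53086) = -I*√53086/53086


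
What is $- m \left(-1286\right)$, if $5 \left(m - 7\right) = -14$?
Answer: $\frac{27006}{5} \approx 5401.2$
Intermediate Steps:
$m = \frac{21}{5}$ ($m = 7 + \frac{1}{5} \left(-14\right) = 7 - \frac{14}{5} = \frac{21}{5} \approx 4.2$)
$- m \left(-1286\right) = \left(-1\right) \frac{21}{5} \left(-1286\right) = \left(- \frac{21}{5}\right) \left(-1286\right) = \frac{27006}{5}$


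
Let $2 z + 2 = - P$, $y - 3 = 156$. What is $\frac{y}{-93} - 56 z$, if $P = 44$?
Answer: $\frac{39875}{31} \approx 1286.3$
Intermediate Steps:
$y = 159$ ($y = 3 + 156 = 159$)
$z = -23$ ($z = -1 + \frac{\left(-1\right) 44}{2} = -1 + \frac{1}{2} \left(-44\right) = -1 - 22 = -23$)
$\frac{y}{-93} - 56 z = \frac{159}{-93} - -1288 = 159 \left(- \frac{1}{93}\right) + 1288 = - \frac{53}{31} + 1288 = \frac{39875}{31}$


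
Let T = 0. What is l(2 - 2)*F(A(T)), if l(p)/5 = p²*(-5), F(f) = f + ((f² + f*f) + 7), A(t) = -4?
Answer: 0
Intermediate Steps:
F(f) = 7 + f + 2*f² (F(f) = f + ((f² + f²) + 7) = f + (2*f² + 7) = f + (7 + 2*f²) = 7 + f + 2*f²)
l(p) = -25*p² (l(p) = 5*(p²*(-5)) = 5*(-5*p²) = -25*p²)
l(2 - 2)*F(A(T)) = (-25*(2 - 2)²)*(7 - 4 + 2*(-4)²) = (-25*0²)*(7 - 4 + 2*16) = (-25*0)*(7 - 4 + 32) = 0*35 = 0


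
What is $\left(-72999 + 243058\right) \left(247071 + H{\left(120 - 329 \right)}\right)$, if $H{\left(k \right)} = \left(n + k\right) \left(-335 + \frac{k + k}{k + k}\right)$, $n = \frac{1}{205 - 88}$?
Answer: $\frac{6304814132225}{117} \approx 5.3887 \cdot 10^{10}$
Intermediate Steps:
$n = \frac{1}{117} \approx 0.008547$
$H{\left(k \right)} = - \frac{334}{117} - 334 k$ ($H{\left(k \right)} = \left(\frac{1}{117} + k\right) \left(-335 + \frac{k + k}{k + k}\right) = \left(\frac{1}{117} + k\right) \left(-335 + \frac{2 k}{2 k}\right) = \left(\frac{1}{117} + k\right) \left(-335 + 2 k \frac{1}{2 k}\right) = \left(\frac{1}{117} + k\right) \left(-335 + 1\right) = \left(\frac{1}{117} + k\right) \left(-334\right) = - \frac{334}{117} - 334 k$)
$\left(-72999 + 243058\right) \left(247071 + H{\left(120 - 329 \right)}\right) = \left(-72999 + 243058\right) \left(247071 - \left(\frac{334}{117} + 334 \left(120 - 329\right)\right)\right) = 170059 \left(247071 - \left(\frac{334}{117} + 334 \left(120 - 329\right)\right)\right) = 170059 \left(247071 - - \frac{8166968}{117}\right) = 170059 \left(247071 + \left(- \frac{334}{117} + 69806\right)\right) = 170059 \left(247071 + \frac{8166968}{117}\right) = 170059 \cdot \frac{37074275}{117} = \frac{6304814132225}{117}$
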